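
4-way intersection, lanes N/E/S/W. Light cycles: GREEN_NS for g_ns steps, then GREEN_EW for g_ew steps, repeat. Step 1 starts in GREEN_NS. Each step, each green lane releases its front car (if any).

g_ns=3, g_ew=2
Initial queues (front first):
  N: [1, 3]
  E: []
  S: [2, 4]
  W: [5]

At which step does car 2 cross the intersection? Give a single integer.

Step 1 [NS]: N:car1-GO,E:wait,S:car2-GO,W:wait | queues: N=1 E=0 S=1 W=1
Step 2 [NS]: N:car3-GO,E:wait,S:car4-GO,W:wait | queues: N=0 E=0 S=0 W=1
Step 3 [NS]: N:empty,E:wait,S:empty,W:wait | queues: N=0 E=0 S=0 W=1
Step 4 [EW]: N:wait,E:empty,S:wait,W:car5-GO | queues: N=0 E=0 S=0 W=0
Car 2 crosses at step 1

1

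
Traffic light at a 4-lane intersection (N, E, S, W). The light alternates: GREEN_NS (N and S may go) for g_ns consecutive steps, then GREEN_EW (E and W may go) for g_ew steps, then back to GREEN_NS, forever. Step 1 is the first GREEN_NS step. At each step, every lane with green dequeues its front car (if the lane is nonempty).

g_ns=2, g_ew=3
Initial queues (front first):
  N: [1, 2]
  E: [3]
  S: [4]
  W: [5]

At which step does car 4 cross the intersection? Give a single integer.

Step 1 [NS]: N:car1-GO,E:wait,S:car4-GO,W:wait | queues: N=1 E=1 S=0 W=1
Step 2 [NS]: N:car2-GO,E:wait,S:empty,W:wait | queues: N=0 E=1 S=0 W=1
Step 3 [EW]: N:wait,E:car3-GO,S:wait,W:car5-GO | queues: N=0 E=0 S=0 W=0
Car 4 crosses at step 1

1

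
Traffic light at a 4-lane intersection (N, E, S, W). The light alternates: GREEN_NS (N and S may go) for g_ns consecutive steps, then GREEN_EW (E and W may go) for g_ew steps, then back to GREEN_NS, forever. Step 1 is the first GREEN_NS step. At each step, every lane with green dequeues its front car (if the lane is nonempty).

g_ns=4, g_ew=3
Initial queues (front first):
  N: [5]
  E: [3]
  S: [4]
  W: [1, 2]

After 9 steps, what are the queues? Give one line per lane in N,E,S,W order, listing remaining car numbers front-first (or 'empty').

Step 1 [NS]: N:car5-GO,E:wait,S:car4-GO,W:wait | queues: N=0 E=1 S=0 W=2
Step 2 [NS]: N:empty,E:wait,S:empty,W:wait | queues: N=0 E=1 S=0 W=2
Step 3 [NS]: N:empty,E:wait,S:empty,W:wait | queues: N=0 E=1 S=0 W=2
Step 4 [NS]: N:empty,E:wait,S:empty,W:wait | queues: N=0 E=1 S=0 W=2
Step 5 [EW]: N:wait,E:car3-GO,S:wait,W:car1-GO | queues: N=0 E=0 S=0 W=1
Step 6 [EW]: N:wait,E:empty,S:wait,W:car2-GO | queues: N=0 E=0 S=0 W=0

N: empty
E: empty
S: empty
W: empty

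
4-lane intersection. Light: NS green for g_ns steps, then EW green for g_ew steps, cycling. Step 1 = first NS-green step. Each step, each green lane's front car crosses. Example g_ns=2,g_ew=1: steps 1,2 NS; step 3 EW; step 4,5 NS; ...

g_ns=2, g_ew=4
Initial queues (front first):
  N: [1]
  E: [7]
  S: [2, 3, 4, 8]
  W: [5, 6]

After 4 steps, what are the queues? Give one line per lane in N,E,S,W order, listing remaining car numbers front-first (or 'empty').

Step 1 [NS]: N:car1-GO,E:wait,S:car2-GO,W:wait | queues: N=0 E=1 S=3 W=2
Step 2 [NS]: N:empty,E:wait,S:car3-GO,W:wait | queues: N=0 E=1 S=2 W=2
Step 3 [EW]: N:wait,E:car7-GO,S:wait,W:car5-GO | queues: N=0 E=0 S=2 W=1
Step 4 [EW]: N:wait,E:empty,S:wait,W:car6-GO | queues: N=0 E=0 S=2 W=0

N: empty
E: empty
S: 4 8
W: empty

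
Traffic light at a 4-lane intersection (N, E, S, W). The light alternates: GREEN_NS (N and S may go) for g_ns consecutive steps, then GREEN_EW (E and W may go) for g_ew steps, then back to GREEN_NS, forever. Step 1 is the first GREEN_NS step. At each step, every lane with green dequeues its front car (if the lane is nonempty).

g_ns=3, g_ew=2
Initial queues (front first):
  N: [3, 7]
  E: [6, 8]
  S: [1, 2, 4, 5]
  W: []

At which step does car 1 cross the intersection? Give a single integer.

Step 1 [NS]: N:car3-GO,E:wait,S:car1-GO,W:wait | queues: N=1 E=2 S=3 W=0
Step 2 [NS]: N:car7-GO,E:wait,S:car2-GO,W:wait | queues: N=0 E=2 S=2 W=0
Step 3 [NS]: N:empty,E:wait,S:car4-GO,W:wait | queues: N=0 E=2 S=1 W=0
Step 4 [EW]: N:wait,E:car6-GO,S:wait,W:empty | queues: N=0 E=1 S=1 W=0
Step 5 [EW]: N:wait,E:car8-GO,S:wait,W:empty | queues: N=0 E=0 S=1 W=0
Step 6 [NS]: N:empty,E:wait,S:car5-GO,W:wait | queues: N=0 E=0 S=0 W=0
Car 1 crosses at step 1

1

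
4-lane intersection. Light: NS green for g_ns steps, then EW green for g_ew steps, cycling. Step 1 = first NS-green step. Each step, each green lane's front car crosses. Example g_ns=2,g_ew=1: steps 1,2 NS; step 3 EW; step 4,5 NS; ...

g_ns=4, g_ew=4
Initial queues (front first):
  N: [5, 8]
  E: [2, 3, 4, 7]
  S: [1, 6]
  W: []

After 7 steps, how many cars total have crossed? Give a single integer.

Step 1 [NS]: N:car5-GO,E:wait,S:car1-GO,W:wait | queues: N=1 E=4 S=1 W=0
Step 2 [NS]: N:car8-GO,E:wait,S:car6-GO,W:wait | queues: N=0 E=4 S=0 W=0
Step 3 [NS]: N:empty,E:wait,S:empty,W:wait | queues: N=0 E=4 S=0 W=0
Step 4 [NS]: N:empty,E:wait,S:empty,W:wait | queues: N=0 E=4 S=0 W=0
Step 5 [EW]: N:wait,E:car2-GO,S:wait,W:empty | queues: N=0 E=3 S=0 W=0
Step 6 [EW]: N:wait,E:car3-GO,S:wait,W:empty | queues: N=0 E=2 S=0 W=0
Step 7 [EW]: N:wait,E:car4-GO,S:wait,W:empty | queues: N=0 E=1 S=0 W=0
Cars crossed by step 7: 7

Answer: 7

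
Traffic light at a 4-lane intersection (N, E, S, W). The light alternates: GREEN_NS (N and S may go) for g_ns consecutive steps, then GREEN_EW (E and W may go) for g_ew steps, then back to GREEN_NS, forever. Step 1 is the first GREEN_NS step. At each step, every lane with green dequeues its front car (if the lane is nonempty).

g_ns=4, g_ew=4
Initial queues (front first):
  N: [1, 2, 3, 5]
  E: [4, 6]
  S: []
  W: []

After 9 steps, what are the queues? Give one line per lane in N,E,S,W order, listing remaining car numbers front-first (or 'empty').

Step 1 [NS]: N:car1-GO,E:wait,S:empty,W:wait | queues: N=3 E=2 S=0 W=0
Step 2 [NS]: N:car2-GO,E:wait,S:empty,W:wait | queues: N=2 E=2 S=0 W=0
Step 3 [NS]: N:car3-GO,E:wait,S:empty,W:wait | queues: N=1 E=2 S=0 W=0
Step 4 [NS]: N:car5-GO,E:wait,S:empty,W:wait | queues: N=0 E=2 S=0 W=0
Step 5 [EW]: N:wait,E:car4-GO,S:wait,W:empty | queues: N=0 E=1 S=0 W=0
Step 6 [EW]: N:wait,E:car6-GO,S:wait,W:empty | queues: N=0 E=0 S=0 W=0

N: empty
E: empty
S: empty
W: empty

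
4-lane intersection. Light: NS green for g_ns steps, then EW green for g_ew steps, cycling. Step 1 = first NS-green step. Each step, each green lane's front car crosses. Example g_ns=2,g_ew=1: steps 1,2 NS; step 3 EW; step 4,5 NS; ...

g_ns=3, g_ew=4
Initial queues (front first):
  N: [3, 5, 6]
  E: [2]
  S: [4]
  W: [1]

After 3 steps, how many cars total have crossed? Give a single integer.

Step 1 [NS]: N:car3-GO,E:wait,S:car4-GO,W:wait | queues: N=2 E=1 S=0 W=1
Step 2 [NS]: N:car5-GO,E:wait,S:empty,W:wait | queues: N=1 E=1 S=0 W=1
Step 3 [NS]: N:car6-GO,E:wait,S:empty,W:wait | queues: N=0 E=1 S=0 W=1
Cars crossed by step 3: 4

Answer: 4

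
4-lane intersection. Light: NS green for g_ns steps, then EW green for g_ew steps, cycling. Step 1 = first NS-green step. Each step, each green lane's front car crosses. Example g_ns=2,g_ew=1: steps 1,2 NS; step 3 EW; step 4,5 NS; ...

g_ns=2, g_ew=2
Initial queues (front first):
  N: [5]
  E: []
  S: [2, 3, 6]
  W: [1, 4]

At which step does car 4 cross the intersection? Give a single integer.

Step 1 [NS]: N:car5-GO,E:wait,S:car2-GO,W:wait | queues: N=0 E=0 S=2 W=2
Step 2 [NS]: N:empty,E:wait,S:car3-GO,W:wait | queues: N=0 E=0 S=1 W=2
Step 3 [EW]: N:wait,E:empty,S:wait,W:car1-GO | queues: N=0 E=0 S=1 W=1
Step 4 [EW]: N:wait,E:empty,S:wait,W:car4-GO | queues: N=0 E=0 S=1 W=0
Step 5 [NS]: N:empty,E:wait,S:car6-GO,W:wait | queues: N=0 E=0 S=0 W=0
Car 4 crosses at step 4

4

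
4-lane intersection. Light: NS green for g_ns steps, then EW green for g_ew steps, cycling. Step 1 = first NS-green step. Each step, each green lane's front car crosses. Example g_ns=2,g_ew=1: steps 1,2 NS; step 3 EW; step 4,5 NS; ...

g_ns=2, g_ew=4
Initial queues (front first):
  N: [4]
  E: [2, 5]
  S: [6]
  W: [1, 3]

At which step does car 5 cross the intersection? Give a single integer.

Step 1 [NS]: N:car4-GO,E:wait,S:car6-GO,W:wait | queues: N=0 E=2 S=0 W=2
Step 2 [NS]: N:empty,E:wait,S:empty,W:wait | queues: N=0 E=2 S=0 W=2
Step 3 [EW]: N:wait,E:car2-GO,S:wait,W:car1-GO | queues: N=0 E=1 S=0 W=1
Step 4 [EW]: N:wait,E:car5-GO,S:wait,W:car3-GO | queues: N=0 E=0 S=0 W=0
Car 5 crosses at step 4

4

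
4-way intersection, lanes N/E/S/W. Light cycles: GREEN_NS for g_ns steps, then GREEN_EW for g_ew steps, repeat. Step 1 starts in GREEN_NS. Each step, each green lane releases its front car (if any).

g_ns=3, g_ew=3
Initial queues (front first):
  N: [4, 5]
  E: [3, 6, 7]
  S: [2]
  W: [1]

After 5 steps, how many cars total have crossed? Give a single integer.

Answer: 6

Derivation:
Step 1 [NS]: N:car4-GO,E:wait,S:car2-GO,W:wait | queues: N=1 E=3 S=0 W=1
Step 2 [NS]: N:car5-GO,E:wait,S:empty,W:wait | queues: N=0 E=3 S=0 W=1
Step 3 [NS]: N:empty,E:wait,S:empty,W:wait | queues: N=0 E=3 S=0 W=1
Step 4 [EW]: N:wait,E:car3-GO,S:wait,W:car1-GO | queues: N=0 E=2 S=0 W=0
Step 5 [EW]: N:wait,E:car6-GO,S:wait,W:empty | queues: N=0 E=1 S=0 W=0
Cars crossed by step 5: 6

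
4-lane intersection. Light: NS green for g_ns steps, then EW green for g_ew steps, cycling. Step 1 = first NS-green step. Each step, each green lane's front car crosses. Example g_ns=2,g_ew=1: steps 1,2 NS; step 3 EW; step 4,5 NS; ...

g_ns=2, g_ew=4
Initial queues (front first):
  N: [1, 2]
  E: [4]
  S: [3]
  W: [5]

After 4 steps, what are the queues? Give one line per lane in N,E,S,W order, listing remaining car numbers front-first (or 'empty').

Step 1 [NS]: N:car1-GO,E:wait,S:car3-GO,W:wait | queues: N=1 E=1 S=0 W=1
Step 2 [NS]: N:car2-GO,E:wait,S:empty,W:wait | queues: N=0 E=1 S=0 W=1
Step 3 [EW]: N:wait,E:car4-GO,S:wait,W:car5-GO | queues: N=0 E=0 S=0 W=0

N: empty
E: empty
S: empty
W: empty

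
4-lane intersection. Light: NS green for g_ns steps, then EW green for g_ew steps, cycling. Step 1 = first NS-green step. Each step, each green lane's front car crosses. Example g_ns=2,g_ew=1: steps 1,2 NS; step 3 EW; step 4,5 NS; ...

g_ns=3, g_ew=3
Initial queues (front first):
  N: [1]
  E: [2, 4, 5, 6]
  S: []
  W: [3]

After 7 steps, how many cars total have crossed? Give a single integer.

Step 1 [NS]: N:car1-GO,E:wait,S:empty,W:wait | queues: N=0 E=4 S=0 W=1
Step 2 [NS]: N:empty,E:wait,S:empty,W:wait | queues: N=0 E=4 S=0 W=1
Step 3 [NS]: N:empty,E:wait,S:empty,W:wait | queues: N=0 E=4 S=0 W=1
Step 4 [EW]: N:wait,E:car2-GO,S:wait,W:car3-GO | queues: N=0 E=3 S=0 W=0
Step 5 [EW]: N:wait,E:car4-GO,S:wait,W:empty | queues: N=0 E=2 S=0 W=0
Step 6 [EW]: N:wait,E:car5-GO,S:wait,W:empty | queues: N=0 E=1 S=0 W=0
Step 7 [NS]: N:empty,E:wait,S:empty,W:wait | queues: N=0 E=1 S=0 W=0
Cars crossed by step 7: 5

Answer: 5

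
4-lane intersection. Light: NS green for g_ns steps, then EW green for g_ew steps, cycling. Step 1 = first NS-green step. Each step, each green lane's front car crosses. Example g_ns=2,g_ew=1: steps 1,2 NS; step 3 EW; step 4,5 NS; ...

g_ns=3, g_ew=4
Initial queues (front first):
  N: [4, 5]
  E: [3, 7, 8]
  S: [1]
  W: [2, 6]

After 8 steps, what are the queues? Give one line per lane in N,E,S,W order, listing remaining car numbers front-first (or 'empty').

Step 1 [NS]: N:car4-GO,E:wait,S:car1-GO,W:wait | queues: N=1 E=3 S=0 W=2
Step 2 [NS]: N:car5-GO,E:wait,S:empty,W:wait | queues: N=0 E=3 S=0 W=2
Step 3 [NS]: N:empty,E:wait,S:empty,W:wait | queues: N=0 E=3 S=0 W=2
Step 4 [EW]: N:wait,E:car3-GO,S:wait,W:car2-GO | queues: N=0 E=2 S=0 W=1
Step 5 [EW]: N:wait,E:car7-GO,S:wait,W:car6-GO | queues: N=0 E=1 S=0 W=0
Step 6 [EW]: N:wait,E:car8-GO,S:wait,W:empty | queues: N=0 E=0 S=0 W=0

N: empty
E: empty
S: empty
W: empty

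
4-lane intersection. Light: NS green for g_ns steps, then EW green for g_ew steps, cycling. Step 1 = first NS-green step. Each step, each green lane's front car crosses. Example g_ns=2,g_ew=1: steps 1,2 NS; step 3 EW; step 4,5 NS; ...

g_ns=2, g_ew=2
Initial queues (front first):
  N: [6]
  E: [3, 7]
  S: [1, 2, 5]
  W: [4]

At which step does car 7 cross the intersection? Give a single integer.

Step 1 [NS]: N:car6-GO,E:wait,S:car1-GO,W:wait | queues: N=0 E=2 S=2 W=1
Step 2 [NS]: N:empty,E:wait,S:car2-GO,W:wait | queues: N=0 E=2 S=1 W=1
Step 3 [EW]: N:wait,E:car3-GO,S:wait,W:car4-GO | queues: N=0 E=1 S=1 W=0
Step 4 [EW]: N:wait,E:car7-GO,S:wait,W:empty | queues: N=0 E=0 S=1 W=0
Step 5 [NS]: N:empty,E:wait,S:car5-GO,W:wait | queues: N=0 E=0 S=0 W=0
Car 7 crosses at step 4

4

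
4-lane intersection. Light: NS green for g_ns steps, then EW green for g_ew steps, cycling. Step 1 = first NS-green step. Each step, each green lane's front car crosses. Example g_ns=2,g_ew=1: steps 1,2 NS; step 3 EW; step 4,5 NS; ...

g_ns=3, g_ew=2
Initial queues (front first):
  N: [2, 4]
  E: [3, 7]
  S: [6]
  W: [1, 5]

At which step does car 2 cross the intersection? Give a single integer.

Step 1 [NS]: N:car2-GO,E:wait,S:car6-GO,W:wait | queues: N=1 E=2 S=0 W=2
Step 2 [NS]: N:car4-GO,E:wait,S:empty,W:wait | queues: N=0 E=2 S=0 W=2
Step 3 [NS]: N:empty,E:wait,S:empty,W:wait | queues: N=0 E=2 S=0 W=2
Step 4 [EW]: N:wait,E:car3-GO,S:wait,W:car1-GO | queues: N=0 E=1 S=0 W=1
Step 5 [EW]: N:wait,E:car7-GO,S:wait,W:car5-GO | queues: N=0 E=0 S=0 W=0
Car 2 crosses at step 1

1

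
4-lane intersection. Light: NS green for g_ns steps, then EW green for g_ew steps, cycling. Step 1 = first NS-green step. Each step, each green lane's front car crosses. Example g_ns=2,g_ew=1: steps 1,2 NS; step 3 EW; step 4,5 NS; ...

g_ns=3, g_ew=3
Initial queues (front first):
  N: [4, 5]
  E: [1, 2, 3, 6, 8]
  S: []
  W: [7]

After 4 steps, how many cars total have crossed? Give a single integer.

Answer: 4

Derivation:
Step 1 [NS]: N:car4-GO,E:wait,S:empty,W:wait | queues: N=1 E=5 S=0 W=1
Step 2 [NS]: N:car5-GO,E:wait,S:empty,W:wait | queues: N=0 E=5 S=0 W=1
Step 3 [NS]: N:empty,E:wait,S:empty,W:wait | queues: N=0 E=5 S=0 W=1
Step 4 [EW]: N:wait,E:car1-GO,S:wait,W:car7-GO | queues: N=0 E=4 S=0 W=0
Cars crossed by step 4: 4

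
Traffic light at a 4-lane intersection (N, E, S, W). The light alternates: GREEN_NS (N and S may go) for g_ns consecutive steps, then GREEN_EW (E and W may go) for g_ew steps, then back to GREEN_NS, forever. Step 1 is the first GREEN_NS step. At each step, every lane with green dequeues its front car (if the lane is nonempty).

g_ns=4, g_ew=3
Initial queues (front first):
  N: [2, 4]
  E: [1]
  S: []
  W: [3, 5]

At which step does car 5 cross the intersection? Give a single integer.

Step 1 [NS]: N:car2-GO,E:wait,S:empty,W:wait | queues: N=1 E=1 S=0 W=2
Step 2 [NS]: N:car4-GO,E:wait,S:empty,W:wait | queues: N=0 E=1 S=0 W=2
Step 3 [NS]: N:empty,E:wait,S:empty,W:wait | queues: N=0 E=1 S=0 W=2
Step 4 [NS]: N:empty,E:wait,S:empty,W:wait | queues: N=0 E=1 S=0 W=2
Step 5 [EW]: N:wait,E:car1-GO,S:wait,W:car3-GO | queues: N=0 E=0 S=0 W=1
Step 6 [EW]: N:wait,E:empty,S:wait,W:car5-GO | queues: N=0 E=0 S=0 W=0
Car 5 crosses at step 6

6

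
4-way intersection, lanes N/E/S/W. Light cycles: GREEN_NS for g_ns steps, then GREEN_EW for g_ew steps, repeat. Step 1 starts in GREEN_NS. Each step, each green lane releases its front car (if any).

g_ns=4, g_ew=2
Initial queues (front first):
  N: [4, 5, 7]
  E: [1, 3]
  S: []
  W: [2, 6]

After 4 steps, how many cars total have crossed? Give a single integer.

Answer: 3

Derivation:
Step 1 [NS]: N:car4-GO,E:wait,S:empty,W:wait | queues: N=2 E=2 S=0 W=2
Step 2 [NS]: N:car5-GO,E:wait,S:empty,W:wait | queues: N=1 E=2 S=0 W=2
Step 3 [NS]: N:car7-GO,E:wait,S:empty,W:wait | queues: N=0 E=2 S=0 W=2
Step 4 [NS]: N:empty,E:wait,S:empty,W:wait | queues: N=0 E=2 S=0 W=2
Cars crossed by step 4: 3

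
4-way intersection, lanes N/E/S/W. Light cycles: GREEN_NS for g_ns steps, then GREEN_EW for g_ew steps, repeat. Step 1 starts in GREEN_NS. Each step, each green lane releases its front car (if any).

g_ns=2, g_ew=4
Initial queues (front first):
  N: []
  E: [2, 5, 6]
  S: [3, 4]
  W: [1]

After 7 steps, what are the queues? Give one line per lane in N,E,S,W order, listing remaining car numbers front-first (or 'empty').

Step 1 [NS]: N:empty,E:wait,S:car3-GO,W:wait | queues: N=0 E=3 S=1 W=1
Step 2 [NS]: N:empty,E:wait,S:car4-GO,W:wait | queues: N=0 E=3 S=0 W=1
Step 3 [EW]: N:wait,E:car2-GO,S:wait,W:car1-GO | queues: N=0 E=2 S=0 W=0
Step 4 [EW]: N:wait,E:car5-GO,S:wait,W:empty | queues: N=0 E=1 S=0 W=0
Step 5 [EW]: N:wait,E:car6-GO,S:wait,W:empty | queues: N=0 E=0 S=0 W=0

N: empty
E: empty
S: empty
W: empty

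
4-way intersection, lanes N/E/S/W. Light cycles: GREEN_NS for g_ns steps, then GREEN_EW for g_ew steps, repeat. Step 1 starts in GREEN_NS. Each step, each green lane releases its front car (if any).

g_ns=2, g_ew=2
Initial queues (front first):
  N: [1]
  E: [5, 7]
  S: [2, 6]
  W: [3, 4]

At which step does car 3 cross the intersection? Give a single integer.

Step 1 [NS]: N:car1-GO,E:wait,S:car2-GO,W:wait | queues: N=0 E=2 S=1 W=2
Step 2 [NS]: N:empty,E:wait,S:car6-GO,W:wait | queues: N=0 E=2 S=0 W=2
Step 3 [EW]: N:wait,E:car5-GO,S:wait,W:car3-GO | queues: N=0 E=1 S=0 W=1
Step 4 [EW]: N:wait,E:car7-GO,S:wait,W:car4-GO | queues: N=0 E=0 S=0 W=0
Car 3 crosses at step 3

3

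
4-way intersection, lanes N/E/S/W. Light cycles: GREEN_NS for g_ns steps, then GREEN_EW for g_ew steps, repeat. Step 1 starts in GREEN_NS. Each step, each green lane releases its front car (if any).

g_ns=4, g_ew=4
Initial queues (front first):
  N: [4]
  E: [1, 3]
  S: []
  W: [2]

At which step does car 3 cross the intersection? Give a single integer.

Step 1 [NS]: N:car4-GO,E:wait,S:empty,W:wait | queues: N=0 E=2 S=0 W=1
Step 2 [NS]: N:empty,E:wait,S:empty,W:wait | queues: N=0 E=2 S=0 W=1
Step 3 [NS]: N:empty,E:wait,S:empty,W:wait | queues: N=0 E=2 S=0 W=1
Step 4 [NS]: N:empty,E:wait,S:empty,W:wait | queues: N=0 E=2 S=0 W=1
Step 5 [EW]: N:wait,E:car1-GO,S:wait,W:car2-GO | queues: N=0 E=1 S=0 W=0
Step 6 [EW]: N:wait,E:car3-GO,S:wait,W:empty | queues: N=0 E=0 S=0 W=0
Car 3 crosses at step 6

6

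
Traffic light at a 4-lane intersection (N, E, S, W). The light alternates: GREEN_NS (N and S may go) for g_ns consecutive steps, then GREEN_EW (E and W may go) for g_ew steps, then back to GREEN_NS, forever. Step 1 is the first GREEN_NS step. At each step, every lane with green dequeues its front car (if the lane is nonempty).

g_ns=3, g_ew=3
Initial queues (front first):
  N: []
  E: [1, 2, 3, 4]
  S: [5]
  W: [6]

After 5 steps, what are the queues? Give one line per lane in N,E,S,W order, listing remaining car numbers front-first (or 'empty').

Step 1 [NS]: N:empty,E:wait,S:car5-GO,W:wait | queues: N=0 E=4 S=0 W=1
Step 2 [NS]: N:empty,E:wait,S:empty,W:wait | queues: N=0 E=4 S=0 W=1
Step 3 [NS]: N:empty,E:wait,S:empty,W:wait | queues: N=0 E=4 S=0 W=1
Step 4 [EW]: N:wait,E:car1-GO,S:wait,W:car6-GO | queues: N=0 E=3 S=0 W=0
Step 5 [EW]: N:wait,E:car2-GO,S:wait,W:empty | queues: N=0 E=2 S=0 W=0

N: empty
E: 3 4
S: empty
W: empty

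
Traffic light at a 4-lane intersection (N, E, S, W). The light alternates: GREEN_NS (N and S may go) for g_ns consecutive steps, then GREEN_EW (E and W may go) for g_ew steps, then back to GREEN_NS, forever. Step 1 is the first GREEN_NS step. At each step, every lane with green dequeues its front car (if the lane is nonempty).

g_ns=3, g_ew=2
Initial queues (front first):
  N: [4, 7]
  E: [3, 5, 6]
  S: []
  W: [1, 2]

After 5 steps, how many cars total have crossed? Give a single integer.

Step 1 [NS]: N:car4-GO,E:wait,S:empty,W:wait | queues: N=1 E=3 S=0 W=2
Step 2 [NS]: N:car7-GO,E:wait,S:empty,W:wait | queues: N=0 E=3 S=0 W=2
Step 3 [NS]: N:empty,E:wait,S:empty,W:wait | queues: N=0 E=3 S=0 W=2
Step 4 [EW]: N:wait,E:car3-GO,S:wait,W:car1-GO | queues: N=0 E=2 S=0 W=1
Step 5 [EW]: N:wait,E:car5-GO,S:wait,W:car2-GO | queues: N=0 E=1 S=0 W=0
Cars crossed by step 5: 6

Answer: 6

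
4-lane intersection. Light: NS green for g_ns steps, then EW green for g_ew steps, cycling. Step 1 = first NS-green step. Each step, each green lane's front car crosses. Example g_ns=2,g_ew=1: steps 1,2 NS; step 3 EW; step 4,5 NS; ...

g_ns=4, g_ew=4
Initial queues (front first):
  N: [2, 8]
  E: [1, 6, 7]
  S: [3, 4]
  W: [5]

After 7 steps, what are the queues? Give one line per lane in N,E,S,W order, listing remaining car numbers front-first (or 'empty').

Step 1 [NS]: N:car2-GO,E:wait,S:car3-GO,W:wait | queues: N=1 E=3 S=1 W=1
Step 2 [NS]: N:car8-GO,E:wait,S:car4-GO,W:wait | queues: N=0 E=3 S=0 W=1
Step 3 [NS]: N:empty,E:wait,S:empty,W:wait | queues: N=0 E=3 S=0 W=1
Step 4 [NS]: N:empty,E:wait,S:empty,W:wait | queues: N=0 E=3 S=0 W=1
Step 5 [EW]: N:wait,E:car1-GO,S:wait,W:car5-GO | queues: N=0 E=2 S=0 W=0
Step 6 [EW]: N:wait,E:car6-GO,S:wait,W:empty | queues: N=0 E=1 S=0 W=0
Step 7 [EW]: N:wait,E:car7-GO,S:wait,W:empty | queues: N=0 E=0 S=0 W=0

N: empty
E: empty
S: empty
W: empty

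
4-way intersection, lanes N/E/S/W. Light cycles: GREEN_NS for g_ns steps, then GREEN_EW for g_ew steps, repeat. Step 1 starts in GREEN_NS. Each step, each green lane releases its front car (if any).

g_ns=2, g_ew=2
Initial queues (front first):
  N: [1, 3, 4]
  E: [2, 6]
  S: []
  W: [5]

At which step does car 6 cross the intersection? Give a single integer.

Step 1 [NS]: N:car1-GO,E:wait,S:empty,W:wait | queues: N=2 E=2 S=0 W=1
Step 2 [NS]: N:car3-GO,E:wait,S:empty,W:wait | queues: N=1 E=2 S=0 W=1
Step 3 [EW]: N:wait,E:car2-GO,S:wait,W:car5-GO | queues: N=1 E=1 S=0 W=0
Step 4 [EW]: N:wait,E:car6-GO,S:wait,W:empty | queues: N=1 E=0 S=0 W=0
Step 5 [NS]: N:car4-GO,E:wait,S:empty,W:wait | queues: N=0 E=0 S=0 W=0
Car 6 crosses at step 4

4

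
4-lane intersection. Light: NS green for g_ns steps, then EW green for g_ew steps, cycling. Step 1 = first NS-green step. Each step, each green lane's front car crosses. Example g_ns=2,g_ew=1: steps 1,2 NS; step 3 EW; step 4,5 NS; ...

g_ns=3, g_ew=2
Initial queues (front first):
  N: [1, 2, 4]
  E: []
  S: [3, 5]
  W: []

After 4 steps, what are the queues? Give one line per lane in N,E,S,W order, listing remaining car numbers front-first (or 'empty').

Step 1 [NS]: N:car1-GO,E:wait,S:car3-GO,W:wait | queues: N=2 E=0 S=1 W=0
Step 2 [NS]: N:car2-GO,E:wait,S:car5-GO,W:wait | queues: N=1 E=0 S=0 W=0
Step 3 [NS]: N:car4-GO,E:wait,S:empty,W:wait | queues: N=0 E=0 S=0 W=0

N: empty
E: empty
S: empty
W: empty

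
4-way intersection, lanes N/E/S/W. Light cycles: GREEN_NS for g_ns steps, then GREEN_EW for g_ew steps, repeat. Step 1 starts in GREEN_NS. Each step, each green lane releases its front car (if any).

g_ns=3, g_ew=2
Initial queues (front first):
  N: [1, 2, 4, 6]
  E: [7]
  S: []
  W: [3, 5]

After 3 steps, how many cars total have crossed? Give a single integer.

Answer: 3

Derivation:
Step 1 [NS]: N:car1-GO,E:wait,S:empty,W:wait | queues: N=3 E=1 S=0 W=2
Step 2 [NS]: N:car2-GO,E:wait,S:empty,W:wait | queues: N=2 E=1 S=0 W=2
Step 3 [NS]: N:car4-GO,E:wait,S:empty,W:wait | queues: N=1 E=1 S=0 W=2
Cars crossed by step 3: 3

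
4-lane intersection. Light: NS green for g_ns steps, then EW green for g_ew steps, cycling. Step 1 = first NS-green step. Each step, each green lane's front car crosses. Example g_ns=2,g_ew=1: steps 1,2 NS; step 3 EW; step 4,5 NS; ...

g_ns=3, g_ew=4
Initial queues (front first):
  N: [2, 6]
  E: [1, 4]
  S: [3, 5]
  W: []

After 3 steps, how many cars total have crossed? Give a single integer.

Step 1 [NS]: N:car2-GO,E:wait,S:car3-GO,W:wait | queues: N=1 E=2 S=1 W=0
Step 2 [NS]: N:car6-GO,E:wait,S:car5-GO,W:wait | queues: N=0 E=2 S=0 W=0
Step 3 [NS]: N:empty,E:wait,S:empty,W:wait | queues: N=0 E=2 S=0 W=0
Cars crossed by step 3: 4

Answer: 4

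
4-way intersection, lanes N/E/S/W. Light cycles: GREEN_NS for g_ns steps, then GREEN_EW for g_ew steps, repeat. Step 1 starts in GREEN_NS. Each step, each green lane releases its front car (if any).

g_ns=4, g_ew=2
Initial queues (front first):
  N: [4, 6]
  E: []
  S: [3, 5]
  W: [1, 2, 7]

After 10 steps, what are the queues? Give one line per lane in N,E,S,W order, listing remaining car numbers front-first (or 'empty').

Step 1 [NS]: N:car4-GO,E:wait,S:car3-GO,W:wait | queues: N=1 E=0 S=1 W=3
Step 2 [NS]: N:car6-GO,E:wait,S:car5-GO,W:wait | queues: N=0 E=0 S=0 W=3
Step 3 [NS]: N:empty,E:wait,S:empty,W:wait | queues: N=0 E=0 S=0 W=3
Step 4 [NS]: N:empty,E:wait,S:empty,W:wait | queues: N=0 E=0 S=0 W=3
Step 5 [EW]: N:wait,E:empty,S:wait,W:car1-GO | queues: N=0 E=0 S=0 W=2
Step 6 [EW]: N:wait,E:empty,S:wait,W:car2-GO | queues: N=0 E=0 S=0 W=1
Step 7 [NS]: N:empty,E:wait,S:empty,W:wait | queues: N=0 E=0 S=0 W=1
Step 8 [NS]: N:empty,E:wait,S:empty,W:wait | queues: N=0 E=0 S=0 W=1
Step 9 [NS]: N:empty,E:wait,S:empty,W:wait | queues: N=0 E=0 S=0 W=1
Step 10 [NS]: N:empty,E:wait,S:empty,W:wait | queues: N=0 E=0 S=0 W=1

N: empty
E: empty
S: empty
W: 7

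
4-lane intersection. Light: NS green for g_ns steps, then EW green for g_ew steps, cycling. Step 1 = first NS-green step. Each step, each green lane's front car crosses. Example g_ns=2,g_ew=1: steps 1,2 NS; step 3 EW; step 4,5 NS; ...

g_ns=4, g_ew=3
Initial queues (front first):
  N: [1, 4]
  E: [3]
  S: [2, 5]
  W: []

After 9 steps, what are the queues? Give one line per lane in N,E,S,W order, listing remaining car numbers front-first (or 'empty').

Step 1 [NS]: N:car1-GO,E:wait,S:car2-GO,W:wait | queues: N=1 E=1 S=1 W=0
Step 2 [NS]: N:car4-GO,E:wait,S:car5-GO,W:wait | queues: N=0 E=1 S=0 W=0
Step 3 [NS]: N:empty,E:wait,S:empty,W:wait | queues: N=0 E=1 S=0 W=0
Step 4 [NS]: N:empty,E:wait,S:empty,W:wait | queues: N=0 E=1 S=0 W=0
Step 5 [EW]: N:wait,E:car3-GO,S:wait,W:empty | queues: N=0 E=0 S=0 W=0

N: empty
E: empty
S: empty
W: empty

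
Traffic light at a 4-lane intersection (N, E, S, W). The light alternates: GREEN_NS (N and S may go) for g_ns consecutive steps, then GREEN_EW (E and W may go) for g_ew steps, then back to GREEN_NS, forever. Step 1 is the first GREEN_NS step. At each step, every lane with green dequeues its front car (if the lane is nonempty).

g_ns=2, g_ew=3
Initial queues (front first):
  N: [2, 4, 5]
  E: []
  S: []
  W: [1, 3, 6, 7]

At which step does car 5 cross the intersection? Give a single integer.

Step 1 [NS]: N:car2-GO,E:wait,S:empty,W:wait | queues: N=2 E=0 S=0 W=4
Step 2 [NS]: N:car4-GO,E:wait,S:empty,W:wait | queues: N=1 E=0 S=0 W=4
Step 3 [EW]: N:wait,E:empty,S:wait,W:car1-GO | queues: N=1 E=0 S=0 W=3
Step 4 [EW]: N:wait,E:empty,S:wait,W:car3-GO | queues: N=1 E=0 S=0 W=2
Step 5 [EW]: N:wait,E:empty,S:wait,W:car6-GO | queues: N=1 E=0 S=0 W=1
Step 6 [NS]: N:car5-GO,E:wait,S:empty,W:wait | queues: N=0 E=0 S=0 W=1
Step 7 [NS]: N:empty,E:wait,S:empty,W:wait | queues: N=0 E=0 S=0 W=1
Step 8 [EW]: N:wait,E:empty,S:wait,W:car7-GO | queues: N=0 E=0 S=0 W=0
Car 5 crosses at step 6

6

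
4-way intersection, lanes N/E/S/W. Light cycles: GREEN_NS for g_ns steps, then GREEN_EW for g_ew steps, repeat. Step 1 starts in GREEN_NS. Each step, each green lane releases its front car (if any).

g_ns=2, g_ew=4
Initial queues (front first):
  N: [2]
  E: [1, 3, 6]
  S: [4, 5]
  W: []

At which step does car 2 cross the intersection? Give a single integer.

Step 1 [NS]: N:car2-GO,E:wait,S:car4-GO,W:wait | queues: N=0 E=3 S=1 W=0
Step 2 [NS]: N:empty,E:wait,S:car5-GO,W:wait | queues: N=0 E=3 S=0 W=0
Step 3 [EW]: N:wait,E:car1-GO,S:wait,W:empty | queues: N=0 E=2 S=0 W=0
Step 4 [EW]: N:wait,E:car3-GO,S:wait,W:empty | queues: N=0 E=1 S=0 W=0
Step 5 [EW]: N:wait,E:car6-GO,S:wait,W:empty | queues: N=0 E=0 S=0 W=0
Car 2 crosses at step 1

1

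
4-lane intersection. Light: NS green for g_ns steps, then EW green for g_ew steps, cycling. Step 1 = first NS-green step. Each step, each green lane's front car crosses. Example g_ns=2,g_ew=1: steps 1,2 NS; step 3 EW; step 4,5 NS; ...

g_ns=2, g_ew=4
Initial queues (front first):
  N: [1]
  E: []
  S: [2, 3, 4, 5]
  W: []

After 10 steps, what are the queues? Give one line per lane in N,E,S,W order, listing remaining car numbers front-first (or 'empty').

Step 1 [NS]: N:car1-GO,E:wait,S:car2-GO,W:wait | queues: N=0 E=0 S=3 W=0
Step 2 [NS]: N:empty,E:wait,S:car3-GO,W:wait | queues: N=0 E=0 S=2 W=0
Step 3 [EW]: N:wait,E:empty,S:wait,W:empty | queues: N=0 E=0 S=2 W=0
Step 4 [EW]: N:wait,E:empty,S:wait,W:empty | queues: N=0 E=0 S=2 W=0
Step 5 [EW]: N:wait,E:empty,S:wait,W:empty | queues: N=0 E=0 S=2 W=0
Step 6 [EW]: N:wait,E:empty,S:wait,W:empty | queues: N=0 E=0 S=2 W=0
Step 7 [NS]: N:empty,E:wait,S:car4-GO,W:wait | queues: N=0 E=0 S=1 W=0
Step 8 [NS]: N:empty,E:wait,S:car5-GO,W:wait | queues: N=0 E=0 S=0 W=0

N: empty
E: empty
S: empty
W: empty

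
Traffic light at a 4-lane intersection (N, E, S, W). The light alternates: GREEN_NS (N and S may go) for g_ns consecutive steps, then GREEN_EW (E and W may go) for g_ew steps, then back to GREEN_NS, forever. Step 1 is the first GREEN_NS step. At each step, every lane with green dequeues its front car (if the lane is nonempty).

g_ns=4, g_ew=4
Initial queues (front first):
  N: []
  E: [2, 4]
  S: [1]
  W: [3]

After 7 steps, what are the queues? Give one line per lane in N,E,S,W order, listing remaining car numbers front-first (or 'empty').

Step 1 [NS]: N:empty,E:wait,S:car1-GO,W:wait | queues: N=0 E=2 S=0 W=1
Step 2 [NS]: N:empty,E:wait,S:empty,W:wait | queues: N=0 E=2 S=0 W=1
Step 3 [NS]: N:empty,E:wait,S:empty,W:wait | queues: N=0 E=2 S=0 W=1
Step 4 [NS]: N:empty,E:wait,S:empty,W:wait | queues: N=0 E=2 S=0 W=1
Step 5 [EW]: N:wait,E:car2-GO,S:wait,W:car3-GO | queues: N=0 E=1 S=0 W=0
Step 6 [EW]: N:wait,E:car4-GO,S:wait,W:empty | queues: N=0 E=0 S=0 W=0

N: empty
E: empty
S: empty
W: empty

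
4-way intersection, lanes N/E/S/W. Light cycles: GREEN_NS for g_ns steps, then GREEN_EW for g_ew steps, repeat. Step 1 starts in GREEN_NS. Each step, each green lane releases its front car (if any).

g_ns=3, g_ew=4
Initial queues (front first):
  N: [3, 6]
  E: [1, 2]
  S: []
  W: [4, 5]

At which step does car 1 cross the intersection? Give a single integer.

Step 1 [NS]: N:car3-GO,E:wait,S:empty,W:wait | queues: N=1 E=2 S=0 W=2
Step 2 [NS]: N:car6-GO,E:wait,S:empty,W:wait | queues: N=0 E=2 S=0 W=2
Step 3 [NS]: N:empty,E:wait,S:empty,W:wait | queues: N=0 E=2 S=0 W=2
Step 4 [EW]: N:wait,E:car1-GO,S:wait,W:car4-GO | queues: N=0 E=1 S=0 W=1
Step 5 [EW]: N:wait,E:car2-GO,S:wait,W:car5-GO | queues: N=0 E=0 S=0 W=0
Car 1 crosses at step 4

4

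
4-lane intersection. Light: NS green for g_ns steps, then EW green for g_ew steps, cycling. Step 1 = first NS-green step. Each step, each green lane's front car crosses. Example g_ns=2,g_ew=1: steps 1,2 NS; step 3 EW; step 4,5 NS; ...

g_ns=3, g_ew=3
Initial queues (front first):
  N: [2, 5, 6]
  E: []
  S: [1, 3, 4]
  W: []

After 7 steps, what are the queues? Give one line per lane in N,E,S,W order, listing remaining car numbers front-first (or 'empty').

Step 1 [NS]: N:car2-GO,E:wait,S:car1-GO,W:wait | queues: N=2 E=0 S=2 W=0
Step 2 [NS]: N:car5-GO,E:wait,S:car3-GO,W:wait | queues: N=1 E=0 S=1 W=0
Step 3 [NS]: N:car6-GO,E:wait,S:car4-GO,W:wait | queues: N=0 E=0 S=0 W=0

N: empty
E: empty
S: empty
W: empty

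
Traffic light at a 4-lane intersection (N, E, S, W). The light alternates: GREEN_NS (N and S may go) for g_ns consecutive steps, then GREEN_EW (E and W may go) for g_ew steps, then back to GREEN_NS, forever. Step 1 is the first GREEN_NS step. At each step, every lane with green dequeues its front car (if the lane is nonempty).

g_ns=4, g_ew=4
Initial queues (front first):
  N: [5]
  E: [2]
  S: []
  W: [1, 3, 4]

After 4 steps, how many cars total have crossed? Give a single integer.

Answer: 1

Derivation:
Step 1 [NS]: N:car5-GO,E:wait,S:empty,W:wait | queues: N=0 E=1 S=0 W=3
Step 2 [NS]: N:empty,E:wait,S:empty,W:wait | queues: N=0 E=1 S=0 W=3
Step 3 [NS]: N:empty,E:wait,S:empty,W:wait | queues: N=0 E=1 S=0 W=3
Step 4 [NS]: N:empty,E:wait,S:empty,W:wait | queues: N=0 E=1 S=0 W=3
Cars crossed by step 4: 1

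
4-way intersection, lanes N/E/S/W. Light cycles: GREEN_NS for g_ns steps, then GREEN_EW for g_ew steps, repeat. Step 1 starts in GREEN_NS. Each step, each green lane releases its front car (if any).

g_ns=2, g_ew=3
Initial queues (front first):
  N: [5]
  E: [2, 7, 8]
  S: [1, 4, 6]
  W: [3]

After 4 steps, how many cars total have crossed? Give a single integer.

Step 1 [NS]: N:car5-GO,E:wait,S:car1-GO,W:wait | queues: N=0 E=3 S=2 W=1
Step 2 [NS]: N:empty,E:wait,S:car4-GO,W:wait | queues: N=0 E=3 S=1 W=1
Step 3 [EW]: N:wait,E:car2-GO,S:wait,W:car3-GO | queues: N=0 E=2 S=1 W=0
Step 4 [EW]: N:wait,E:car7-GO,S:wait,W:empty | queues: N=0 E=1 S=1 W=0
Cars crossed by step 4: 6

Answer: 6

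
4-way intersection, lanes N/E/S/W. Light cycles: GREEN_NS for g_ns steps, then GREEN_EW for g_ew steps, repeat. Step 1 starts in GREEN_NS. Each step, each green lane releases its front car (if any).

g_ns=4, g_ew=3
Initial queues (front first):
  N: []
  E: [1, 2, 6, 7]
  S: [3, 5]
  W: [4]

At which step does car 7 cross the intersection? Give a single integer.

Step 1 [NS]: N:empty,E:wait,S:car3-GO,W:wait | queues: N=0 E=4 S=1 W=1
Step 2 [NS]: N:empty,E:wait,S:car5-GO,W:wait | queues: N=0 E=4 S=0 W=1
Step 3 [NS]: N:empty,E:wait,S:empty,W:wait | queues: N=0 E=4 S=0 W=1
Step 4 [NS]: N:empty,E:wait,S:empty,W:wait | queues: N=0 E=4 S=0 W=1
Step 5 [EW]: N:wait,E:car1-GO,S:wait,W:car4-GO | queues: N=0 E=3 S=0 W=0
Step 6 [EW]: N:wait,E:car2-GO,S:wait,W:empty | queues: N=0 E=2 S=0 W=0
Step 7 [EW]: N:wait,E:car6-GO,S:wait,W:empty | queues: N=0 E=1 S=0 W=0
Step 8 [NS]: N:empty,E:wait,S:empty,W:wait | queues: N=0 E=1 S=0 W=0
Step 9 [NS]: N:empty,E:wait,S:empty,W:wait | queues: N=0 E=1 S=0 W=0
Step 10 [NS]: N:empty,E:wait,S:empty,W:wait | queues: N=0 E=1 S=0 W=0
Step 11 [NS]: N:empty,E:wait,S:empty,W:wait | queues: N=0 E=1 S=0 W=0
Step 12 [EW]: N:wait,E:car7-GO,S:wait,W:empty | queues: N=0 E=0 S=0 W=0
Car 7 crosses at step 12

12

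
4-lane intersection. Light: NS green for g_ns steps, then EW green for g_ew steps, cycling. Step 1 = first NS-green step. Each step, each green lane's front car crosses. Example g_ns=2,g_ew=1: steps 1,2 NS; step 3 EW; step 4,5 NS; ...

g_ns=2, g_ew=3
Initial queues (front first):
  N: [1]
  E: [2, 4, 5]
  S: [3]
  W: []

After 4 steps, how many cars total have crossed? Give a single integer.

Answer: 4

Derivation:
Step 1 [NS]: N:car1-GO,E:wait,S:car3-GO,W:wait | queues: N=0 E=3 S=0 W=0
Step 2 [NS]: N:empty,E:wait,S:empty,W:wait | queues: N=0 E=3 S=0 W=0
Step 3 [EW]: N:wait,E:car2-GO,S:wait,W:empty | queues: N=0 E=2 S=0 W=0
Step 4 [EW]: N:wait,E:car4-GO,S:wait,W:empty | queues: N=0 E=1 S=0 W=0
Cars crossed by step 4: 4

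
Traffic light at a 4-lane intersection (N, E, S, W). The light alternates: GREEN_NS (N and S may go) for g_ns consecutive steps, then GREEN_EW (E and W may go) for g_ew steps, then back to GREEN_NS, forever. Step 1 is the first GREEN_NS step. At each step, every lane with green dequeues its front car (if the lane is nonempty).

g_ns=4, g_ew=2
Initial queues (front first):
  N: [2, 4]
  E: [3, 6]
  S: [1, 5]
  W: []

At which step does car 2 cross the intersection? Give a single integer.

Step 1 [NS]: N:car2-GO,E:wait,S:car1-GO,W:wait | queues: N=1 E=2 S=1 W=0
Step 2 [NS]: N:car4-GO,E:wait,S:car5-GO,W:wait | queues: N=0 E=2 S=0 W=0
Step 3 [NS]: N:empty,E:wait,S:empty,W:wait | queues: N=0 E=2 S=0 W=0
Step 4 [NS]: N:empty,E:wait,S:empty,W:wait | queues: N=0 E=2 S=0 W=0
Step 5 [EW]: N:wait,E:car3-GO,S:wait,W:empty | queues: N=0 E=1 S=0 W=0
Step 6 [EW]: N:wait,E:car6-GO,S:wait,W:empty | queues: N=0 E=0 S=0 W=0
Car 2 crosses at step 1

1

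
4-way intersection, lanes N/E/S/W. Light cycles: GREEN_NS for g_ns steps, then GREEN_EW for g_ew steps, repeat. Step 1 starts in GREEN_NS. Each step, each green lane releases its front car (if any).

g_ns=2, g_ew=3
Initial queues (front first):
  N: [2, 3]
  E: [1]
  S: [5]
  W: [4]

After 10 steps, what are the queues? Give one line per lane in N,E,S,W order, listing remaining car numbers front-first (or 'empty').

Step 1 [NS]: N:car2-GO,E:wait,S:car5-GO,W:wait | queues: N=1 E=1 S=0 W=1
Step 2 [NS]: N:car3-GO,E:wait,S:empty,W:wait | queues: N=0 E=1 S=0 W=1
Step 3 [EW]: N:wait,E:car1-GO,S:wait,W:car4-GO | queues: N=0 E=0 S=0 W=0

N: empty
E: empty
S: empty
W: empty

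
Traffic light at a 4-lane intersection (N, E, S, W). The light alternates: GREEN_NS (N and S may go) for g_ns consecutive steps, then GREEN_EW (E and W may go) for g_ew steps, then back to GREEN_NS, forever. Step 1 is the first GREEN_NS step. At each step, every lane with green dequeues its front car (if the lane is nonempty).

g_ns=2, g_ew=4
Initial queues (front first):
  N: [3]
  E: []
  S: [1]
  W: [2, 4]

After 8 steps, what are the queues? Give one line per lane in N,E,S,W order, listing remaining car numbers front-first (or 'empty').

Step 1 [NS]: N:car3-GO,E:wait,S:car1-GO,W:wait | queues: N=0 E=0 S=0 W=2
Step 2 [NS]: N:empty,E:wait,S:empty,W:wait | queues: N=0 E=0 S=0 W=2
Step 3 [EW]: N:wait,E:empty,S:wait,W:car2-GO | queues: N=0 E=0 S=0 W=1
Step 4 [EW]: N:wait,E:empty,S:wait,W:car4-GO | queues: N=0 E=0 S=0 W=0

N: empty
E: empty
S: empty
W: empty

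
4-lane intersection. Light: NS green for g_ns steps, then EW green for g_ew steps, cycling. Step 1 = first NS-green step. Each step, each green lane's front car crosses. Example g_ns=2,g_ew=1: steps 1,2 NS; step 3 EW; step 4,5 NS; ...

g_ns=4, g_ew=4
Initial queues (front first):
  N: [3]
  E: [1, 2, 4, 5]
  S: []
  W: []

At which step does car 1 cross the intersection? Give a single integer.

Step 1 [NS]: N:car3-GO,E:wait,S:empty,W:wait | queues: N=0 E=4 S=0 W=0
Step 2 [NS]: N:empty,E:wait,S:empty,W:wait | queues: N=0 E=4 S=0 W=0
Step 3 [NS]: N:empty,E:wait,S:empty,W:wait | queues: N=0 E=4 S=0 W=0
Step 4 [NS]: N:empty,E:wait,S:empty,W:wait | queues: N=0 E=4 S=0 W=0
Step 5 [EW]: N:wait,E:car1-GO,S:wait,W:empty | queues: N=0 E=3 S=0 W=0
Step 6 [EW]: N:wait,E:car2-GO,S:wait,W:empty | queues: N=0 E=2 S=0 W=0
Step 7 [EW]: N:wait,E:car4-GO,S:wait,W:empty | queues: N=0 E=1 S=0 W=0
Step 8 [EW]: N:wait,E:car5-GO,S:wait,W:empty | queues: N=0 E=0 S=0 W=0
Car 1 crosses at step 5

5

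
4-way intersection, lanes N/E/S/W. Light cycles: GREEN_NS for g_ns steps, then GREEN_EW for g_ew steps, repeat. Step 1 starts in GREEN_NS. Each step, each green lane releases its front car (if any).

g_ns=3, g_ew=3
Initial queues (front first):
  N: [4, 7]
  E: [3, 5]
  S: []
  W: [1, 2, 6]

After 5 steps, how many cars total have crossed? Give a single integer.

Answer: 6

Derivation:
Step 1 [NS]: N:car4-GO,E:wait,S:empty,W:wait | queues: N=1 E=2 S=0 W=3
Step 2 [NS]: N:car7-GO,E:wait,S:empty,W:wait | queues: N=0 E=2 S=0 W=3
Step 3 [NS]: N:empty,E:wait,S:empty,W:wait | queues: N=0 E=2 S=0 W=3
Step 4 [EW]: N:wait,E:car3-GO,S:wait,W:car1-GO | queues: N=0 E=1 S=0 W=2
Step 5 [EW]: N:wait,E:car5-GO,S:wait,W:car2-GO | queues: N=0 E=0 S=0 W=1
Cars crossed by step 5: 6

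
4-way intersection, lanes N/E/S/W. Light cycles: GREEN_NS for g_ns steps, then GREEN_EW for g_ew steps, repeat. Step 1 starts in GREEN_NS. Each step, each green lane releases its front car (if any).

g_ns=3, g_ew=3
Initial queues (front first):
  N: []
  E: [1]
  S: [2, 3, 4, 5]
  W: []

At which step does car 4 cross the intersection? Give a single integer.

Step 1 [NS]: N:empty,E:wait,S:car2-GO,W:wait | queues: N=0 E=1 S=3 W=0
Step 2 [NS]: N:empty,E:wait,S:car3-GO,W:wait | queues: N=0 E=1 S=2 W=0
Step 3 [NS]: N:empty,E:wait,S:car4-GO,W:wait | queues: N=0 E=1 S=1 W=0
Step 4 [EW]: N:wait,E:car1-GO,S:wait,W:empty | queues: N=0 E=0 S=1 W=0
Step 5 [EW]: N:wait,E:empty,S:wait,W:empty | queues: N=0 E=0 S=1 W=0
Step 6 [EW]: N:wait,E:empty,S:wait,W:empty | queues: N=0 E=0 S=1 W=0
Step 7 [NS]: N:empty,E:wait,S:car5-GO,W:wait | queues: N=0 E=0 S=0 W=0
Car 4 crosses at step 3

3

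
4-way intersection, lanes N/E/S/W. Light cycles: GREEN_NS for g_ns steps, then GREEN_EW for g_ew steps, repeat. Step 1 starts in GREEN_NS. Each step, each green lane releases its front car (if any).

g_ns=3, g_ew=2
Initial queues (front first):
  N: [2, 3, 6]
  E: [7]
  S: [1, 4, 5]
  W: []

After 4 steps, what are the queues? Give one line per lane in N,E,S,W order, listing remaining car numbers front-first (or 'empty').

Step 1 [NS]: N:car2-GO,E:wait,S:car1-GO,W:wait | queues: N=2 E=1 S=2 W=0
Step 2 [NS]: N:car3-GO,E:wait,S:car4-GO,W:wait | queues: N=1 E=1 S=1 W=0
Step 3 [NS]: N:car6-GO,E:wait,S:car5-GO,W:wait | queues: N=0 E=1 S=0 W=0
Step 4 [EW]: N:wait,E:car7-GO,S:wait,W:empty | queues: N=0 E=0 S=0 W=0

N: empty
E: empty
S: empty
W: empty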